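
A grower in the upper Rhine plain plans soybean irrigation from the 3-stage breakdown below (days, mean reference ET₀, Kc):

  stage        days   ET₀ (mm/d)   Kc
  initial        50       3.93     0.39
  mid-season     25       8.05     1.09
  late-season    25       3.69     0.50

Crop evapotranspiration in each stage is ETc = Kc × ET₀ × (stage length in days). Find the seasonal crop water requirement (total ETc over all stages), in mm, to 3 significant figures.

342 mm

initial: 0.39 × 3.93 × 50 = 76.64 mm
mid-season: 1.09 × 8.05 × 25 = 219.36 mm
late-season: 0.50 × 3.69 × 25 = 46.13 mm
Seasonal total = 342.13 mm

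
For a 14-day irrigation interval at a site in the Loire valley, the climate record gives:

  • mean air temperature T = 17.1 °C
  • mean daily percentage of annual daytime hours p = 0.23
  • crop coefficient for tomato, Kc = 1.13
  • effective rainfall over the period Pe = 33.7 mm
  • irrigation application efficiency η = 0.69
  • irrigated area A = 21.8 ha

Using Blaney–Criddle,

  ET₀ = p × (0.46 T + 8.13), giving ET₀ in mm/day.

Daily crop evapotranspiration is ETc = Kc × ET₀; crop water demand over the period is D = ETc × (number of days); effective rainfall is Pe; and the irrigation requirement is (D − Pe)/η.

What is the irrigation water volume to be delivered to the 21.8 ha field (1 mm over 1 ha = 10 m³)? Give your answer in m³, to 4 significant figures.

7742 m³

ET₀ = 0.23 × (0.46 × 17.1 + 8.13) = 0.23 × 15.996 = 3.6791 mm/d
ETc = Kc × ET₀ = 1.13 × 3.6791 = 4.1574 mm/d
Crop demand D = ETc × 14 d = 4.1574 × 14 = 58.204 mm
D − Pe = 58.204 − 33.7 = 24.504 mm
Gross irrigation = 24.504 / 0.69 = 35.513 mm
Volume = 35.513 mm × 21.8 ha × 10 = 7741.8 m³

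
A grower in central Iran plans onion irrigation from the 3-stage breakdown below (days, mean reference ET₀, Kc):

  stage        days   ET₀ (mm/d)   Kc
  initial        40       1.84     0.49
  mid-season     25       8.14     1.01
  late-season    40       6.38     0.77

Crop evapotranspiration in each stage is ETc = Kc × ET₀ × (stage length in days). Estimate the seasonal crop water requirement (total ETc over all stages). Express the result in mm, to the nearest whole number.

438 mm

initial: 0.49 × 1.84 × 40 = 36.06 mm
mid-season: 1.01 × 8.14 × 25 = 205.54 mm
late-season: 0.77 × 6.38 × 40 = 196.50 mm
Seasonal total = 438.10 mm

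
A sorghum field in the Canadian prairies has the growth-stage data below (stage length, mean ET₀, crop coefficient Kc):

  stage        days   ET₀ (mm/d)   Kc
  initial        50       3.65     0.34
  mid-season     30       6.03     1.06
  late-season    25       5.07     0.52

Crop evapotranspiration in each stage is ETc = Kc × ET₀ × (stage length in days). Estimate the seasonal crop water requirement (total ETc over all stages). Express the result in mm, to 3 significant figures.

initial: 0.34 × 3.65 × 50 = 62.05 mm
mid-season: 1.06 × 6.03 × 30 = 191.75 mm
late-season: 0.52 × 5.07 × 25 = 65.91 mm
Seasonal total = 319.71 mm

320 mm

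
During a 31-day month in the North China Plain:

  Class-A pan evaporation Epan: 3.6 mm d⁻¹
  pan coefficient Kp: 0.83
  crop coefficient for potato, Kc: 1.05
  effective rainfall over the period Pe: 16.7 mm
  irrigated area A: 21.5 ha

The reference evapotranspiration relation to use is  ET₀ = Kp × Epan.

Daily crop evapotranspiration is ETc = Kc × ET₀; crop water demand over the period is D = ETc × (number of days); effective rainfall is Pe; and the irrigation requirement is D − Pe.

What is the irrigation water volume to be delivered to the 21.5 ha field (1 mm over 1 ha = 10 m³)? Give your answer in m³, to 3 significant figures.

ET₀ = 0.83 × 3.6 = 2.9880 mm/d
ETc = Kc × ET₀ = 1.05 × 2.9880 = 3.1374 mm/d
Crop demand D = ETc × 31 d = 3.1374 × 31 = 97.259 mm
D − Pe = 97.259 − 16.7 = 80.559 mm
Volume = 80.559 mm × 21.5 ha × 10 = 17320.2 m³

17300 m³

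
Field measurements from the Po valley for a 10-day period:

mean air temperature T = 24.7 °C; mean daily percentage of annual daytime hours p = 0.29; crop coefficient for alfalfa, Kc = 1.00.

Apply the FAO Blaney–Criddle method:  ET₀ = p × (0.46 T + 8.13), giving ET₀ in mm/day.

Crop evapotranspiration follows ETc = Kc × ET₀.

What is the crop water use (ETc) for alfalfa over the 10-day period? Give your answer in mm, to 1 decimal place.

56.5 mm

ET₀ = 0.29 × (0.46 × 24.7 + 8.13) = 0.29 × 19.492 = 5.6527 mm/d
ETc = Kc × ET₀ = 1.00 × 5.6527 = 5.6527 mm/d
Over 10 days: 5.6527 × 10 = 56.527 mm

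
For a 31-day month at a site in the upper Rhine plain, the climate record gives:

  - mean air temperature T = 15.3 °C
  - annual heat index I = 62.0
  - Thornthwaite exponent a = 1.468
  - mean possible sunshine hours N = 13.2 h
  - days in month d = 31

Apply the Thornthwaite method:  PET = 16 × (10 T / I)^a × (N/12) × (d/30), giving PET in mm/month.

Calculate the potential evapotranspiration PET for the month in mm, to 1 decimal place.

10T/I = 10 × 15.3 / 62.0 = 2.4677
(10T/I)^a = 2.4677^1.468 = 3.7660
Uncorrected PET = 16 × 3.7660 = 60.256 mm
Correction = (N/12)(d/30) = (13.2/12)(31/30) = 1.1367
PET = 60.256 × 1.1367 = 68.493 mm/month

68.5 mm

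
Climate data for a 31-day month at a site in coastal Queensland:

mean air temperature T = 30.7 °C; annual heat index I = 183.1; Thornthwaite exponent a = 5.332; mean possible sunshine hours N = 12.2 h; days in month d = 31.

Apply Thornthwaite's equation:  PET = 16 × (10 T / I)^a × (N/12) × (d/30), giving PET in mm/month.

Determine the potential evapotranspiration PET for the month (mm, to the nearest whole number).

10T/I = 10 × 30.7 / 183.1 = 1.6767
(10T/I)^a = 1.6767^5.332 = 15.7324
Uncorrected PET = 16 × 15.7324 = 251.718 mm
Correction = (N/12)(d/30) = (12.2/12)(31/30) = 1.0506
PET = 251.718 × 1.0506 = 264.455 mm/month

264 mm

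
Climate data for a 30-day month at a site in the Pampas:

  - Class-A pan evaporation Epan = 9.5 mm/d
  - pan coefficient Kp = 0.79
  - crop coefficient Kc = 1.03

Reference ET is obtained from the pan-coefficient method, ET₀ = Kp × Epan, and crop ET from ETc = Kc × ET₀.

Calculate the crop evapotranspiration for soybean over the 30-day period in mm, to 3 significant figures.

232 mm

ET₀ = 0.79 × 9.5 = 7.5050 mm/d
ETc = Kc × ET₀ = 1.03 × 7.5050 = 7.7302 mm/d
Over 30 days: 7.7302 × 30 = 231.906 mm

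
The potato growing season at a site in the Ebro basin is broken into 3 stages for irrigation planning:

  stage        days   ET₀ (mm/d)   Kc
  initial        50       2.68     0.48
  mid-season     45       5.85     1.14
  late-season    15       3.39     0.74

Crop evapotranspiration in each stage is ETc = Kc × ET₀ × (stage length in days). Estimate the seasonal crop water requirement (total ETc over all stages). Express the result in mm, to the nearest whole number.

402 mm

initial: 0.48 × 2.68 × 50 = 64.32 mm
mid-season: 1.14 × 5.85 × 45 = 300.11 mm
late-season: 0.74 × 3.39 × 15 = 37.63 mm
Seasonal total = 402.06 mm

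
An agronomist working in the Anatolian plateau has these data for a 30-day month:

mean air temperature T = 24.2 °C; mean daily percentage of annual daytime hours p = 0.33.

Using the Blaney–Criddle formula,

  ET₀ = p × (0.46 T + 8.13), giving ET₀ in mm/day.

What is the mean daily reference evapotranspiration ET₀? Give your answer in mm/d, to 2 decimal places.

6.36 mm/d

ET₀ = 0.33 × (0.46 × 24.2 + 8.13) = 0.33 × 19.262 = 6.3565 mm/d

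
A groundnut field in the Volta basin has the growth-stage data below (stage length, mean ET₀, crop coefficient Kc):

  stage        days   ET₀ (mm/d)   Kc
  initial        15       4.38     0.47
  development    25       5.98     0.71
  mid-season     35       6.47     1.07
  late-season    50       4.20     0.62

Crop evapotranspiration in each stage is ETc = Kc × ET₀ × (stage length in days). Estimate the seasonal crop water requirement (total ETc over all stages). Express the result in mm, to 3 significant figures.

initial: 0.47 × 4.38 × 15 = 30.88 mm
development: 0.71 × 5.98 × 25 = 106.15 mm
mid-season: 1.07 × 6.47 × 35 = 242.30 mm
late-season: 0.62 × 4.20 × 50 = 130.20 mm
Seasonal total = 509.53 mm

510 mm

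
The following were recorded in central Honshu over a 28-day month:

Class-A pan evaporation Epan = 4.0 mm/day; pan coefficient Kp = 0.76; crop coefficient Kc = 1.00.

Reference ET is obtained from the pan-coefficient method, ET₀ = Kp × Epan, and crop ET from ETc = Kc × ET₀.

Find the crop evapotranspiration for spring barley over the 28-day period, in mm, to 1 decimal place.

85.1 mm

ET₀ = 0.76 × 4.0 = 3.0400 mm/d
ETc = Kc × ET₀ = 1.00 × 3.0400 = 3.0400 mm/d
Over 28 days: 3.0400 × 28 = 85.120 mm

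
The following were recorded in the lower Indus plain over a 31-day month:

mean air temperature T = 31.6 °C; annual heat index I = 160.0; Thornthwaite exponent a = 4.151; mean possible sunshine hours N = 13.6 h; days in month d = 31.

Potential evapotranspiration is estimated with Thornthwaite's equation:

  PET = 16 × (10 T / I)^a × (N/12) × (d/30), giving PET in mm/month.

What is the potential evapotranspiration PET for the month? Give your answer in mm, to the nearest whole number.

10T/I = 10 × 31.6 / 160.0 = 1.9750
(10T/I)^a = 1.9750^4.151 = 16.8616
Uncorrected PET = 16 × 16.8616 = 269.786 mm
Correction = (N/12)(d/30) = (13.6/12)(31/30) = 1.1711
PET = 269.786 × 1.1711 = 315.946 mm/month

316 mm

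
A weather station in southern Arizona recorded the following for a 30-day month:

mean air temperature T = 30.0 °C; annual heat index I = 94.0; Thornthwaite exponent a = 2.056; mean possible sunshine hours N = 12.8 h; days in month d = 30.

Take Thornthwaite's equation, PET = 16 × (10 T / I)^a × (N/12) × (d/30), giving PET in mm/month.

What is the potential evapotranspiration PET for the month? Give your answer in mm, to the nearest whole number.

10T/I = 10 × 30.0 / 94.0 = 3.1915
(10T/I)^a = 3.1915^2.056 = 10.8696
Uncorrected PET = 16 × 10.8696 = 173.914 mm
Correction = (N/12)(d/30) = (12.8/12)(30/30) = 1.0667
PET = 173.914 × 1.0667 = 185.514 mm/month

186 mm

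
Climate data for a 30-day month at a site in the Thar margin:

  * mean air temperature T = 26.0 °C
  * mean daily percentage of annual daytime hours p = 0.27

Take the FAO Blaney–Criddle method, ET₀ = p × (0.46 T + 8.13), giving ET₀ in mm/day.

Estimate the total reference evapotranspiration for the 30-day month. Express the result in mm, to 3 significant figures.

163 mm

ET₀ = 0.27 × (0.46 × 26.0 + 8.13) = 0.27 × 20.090 = 5.4243 mm/d
Monthly total = 5.4243 × 30 = 162.729 mm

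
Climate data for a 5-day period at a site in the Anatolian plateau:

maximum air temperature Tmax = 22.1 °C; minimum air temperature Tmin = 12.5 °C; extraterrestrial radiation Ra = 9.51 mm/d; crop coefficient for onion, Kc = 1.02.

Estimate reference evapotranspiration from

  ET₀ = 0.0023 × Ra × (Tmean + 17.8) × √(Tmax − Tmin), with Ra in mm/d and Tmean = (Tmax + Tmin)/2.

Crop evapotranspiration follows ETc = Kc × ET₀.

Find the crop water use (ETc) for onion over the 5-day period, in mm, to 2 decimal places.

12.13 mm

Tmean = (22.1 + 12.5)/2 = 17.30 °C
ET₀ = 0.0023 × 9.51 × (17.30 + 17.8) × √9.6 = 0.0023 × 9.51 × 35.10 × 3.0984 = 2.3788 mm/d
ETc = Kc × ET₀ = 1.02 × 2.3788 = 2.4264 mm/d
Over 5 days: 2.4264 × 5 = 12.132 mm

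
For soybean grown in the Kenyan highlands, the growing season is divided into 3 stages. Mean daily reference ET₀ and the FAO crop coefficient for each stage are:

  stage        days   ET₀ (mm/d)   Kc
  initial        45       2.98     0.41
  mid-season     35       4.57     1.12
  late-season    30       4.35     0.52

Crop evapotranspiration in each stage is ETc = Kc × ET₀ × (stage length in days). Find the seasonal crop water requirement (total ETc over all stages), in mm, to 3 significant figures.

302 mm

initial: 0.41 × 2.98 × 45 = 54.98 mm
mid-season: 1.12 × 4.57 × 35 = 179.14 mm
late-season: 0.52 × 4.35 × 30 = 67.86 mm
Seasonal total = 301.98 mm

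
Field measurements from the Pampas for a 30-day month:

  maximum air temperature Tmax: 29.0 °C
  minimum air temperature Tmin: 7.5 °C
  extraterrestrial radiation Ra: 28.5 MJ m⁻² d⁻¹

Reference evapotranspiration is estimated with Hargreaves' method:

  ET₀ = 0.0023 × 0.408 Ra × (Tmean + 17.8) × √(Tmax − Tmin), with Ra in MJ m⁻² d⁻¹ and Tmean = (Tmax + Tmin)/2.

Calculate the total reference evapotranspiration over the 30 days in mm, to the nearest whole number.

Tmean = (29.0 + 7.5)/2 = 18.25 °C
0.408 Ra = 0.408 × 28.5 = 11.6280 mm/d equivalent
ET₀ = 0.0023 × 11.6280 × (18.25 + 17.8) × √21.5 = 0.0023 × 11.6280 × 36.05 × 4.6368 = 4.4705 mm/d
Over 30 days: 4.4705 × 30 = 134.115 mm

134 mm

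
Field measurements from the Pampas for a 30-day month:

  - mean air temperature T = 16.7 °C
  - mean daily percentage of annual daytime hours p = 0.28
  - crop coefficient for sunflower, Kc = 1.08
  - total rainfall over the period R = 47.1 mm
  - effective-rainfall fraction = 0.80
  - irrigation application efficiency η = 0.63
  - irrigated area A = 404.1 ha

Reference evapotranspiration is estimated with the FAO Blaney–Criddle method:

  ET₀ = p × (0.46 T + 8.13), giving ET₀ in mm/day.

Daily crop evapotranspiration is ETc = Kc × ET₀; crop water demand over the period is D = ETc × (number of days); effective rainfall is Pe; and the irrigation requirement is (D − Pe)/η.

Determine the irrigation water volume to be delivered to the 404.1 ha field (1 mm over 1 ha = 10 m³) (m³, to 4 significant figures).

678400 m³

ET₀ = 0.28 × (0.46 × 16.7 + 8.13) = 0.28 × 15.812 = 4.4274 mm/d
ETc = Kc × ET₀ = 1.08 × 4.4274 = 4.7816 mm/d
Crop demand D = ETc × 30 d = 4.7816 × 30 = 143.448 mm
Pe = 0.80 × 47.1 = 37.680 mm
D − Pe = 143.448 − 37.680 = 105.768 mm
Gross irrigation = 105.768 / 0.63 = 167.886 mm
Volume = 167.886 mm × 404.1 ha × 10 = 678427.3 m³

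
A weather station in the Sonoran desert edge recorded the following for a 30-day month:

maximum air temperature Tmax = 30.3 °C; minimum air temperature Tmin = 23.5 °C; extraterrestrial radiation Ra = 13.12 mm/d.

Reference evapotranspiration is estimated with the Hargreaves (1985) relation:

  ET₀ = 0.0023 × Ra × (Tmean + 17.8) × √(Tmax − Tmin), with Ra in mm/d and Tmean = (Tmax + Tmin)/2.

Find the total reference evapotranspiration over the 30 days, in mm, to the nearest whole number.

Tmean = (30.3 + 23.5)/2 = 26.90 °C
ET₀ = 0.0023 × 13.12 × (26.90 + 17.8) × √6.8 = 0.0023 × 13.12 × 44.70 × 2.6077 = 3.5174 mm/d
Over 30 days: 3.5174 × 30 = 105.522 mm

106 mm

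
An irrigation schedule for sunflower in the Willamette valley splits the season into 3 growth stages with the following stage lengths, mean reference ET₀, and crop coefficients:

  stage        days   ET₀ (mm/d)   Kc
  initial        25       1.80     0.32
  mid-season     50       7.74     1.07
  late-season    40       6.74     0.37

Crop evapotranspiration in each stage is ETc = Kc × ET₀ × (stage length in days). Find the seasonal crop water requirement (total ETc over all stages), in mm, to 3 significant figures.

528 mm

initial: 0.32 × 1.80 × 25 = 14.40 mm
mid-season: 1.07 × 7.74 × 50 = 414.09 mm
late-season: 0.37 × 6.74 × 40 = 99.75 mm
Seasonal total = 528.24 mm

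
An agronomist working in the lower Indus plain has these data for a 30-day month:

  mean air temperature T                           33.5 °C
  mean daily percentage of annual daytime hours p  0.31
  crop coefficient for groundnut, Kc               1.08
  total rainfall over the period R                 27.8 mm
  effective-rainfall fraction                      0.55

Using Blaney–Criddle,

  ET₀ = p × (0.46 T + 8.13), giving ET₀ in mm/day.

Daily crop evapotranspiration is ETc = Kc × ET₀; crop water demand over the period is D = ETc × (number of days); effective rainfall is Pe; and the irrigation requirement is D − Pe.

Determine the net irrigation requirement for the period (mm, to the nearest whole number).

ET₀ = 0.31 × (0.46 × 33.5 + 8.13) = 0.31 × 23.540 = 7.2974 mm/d
ETc = Kc × ET₀ = 1.08 × 7.2974 = 7.8812 mm/d
Crop demand D = ETc × 30 d = 7.8812 × 30 = 236.436 mm
Pe = 0.55 × 27.8 = 15.290 mm
D − Pe = 236.436 − 15.290 = 221.146 mm

221 mm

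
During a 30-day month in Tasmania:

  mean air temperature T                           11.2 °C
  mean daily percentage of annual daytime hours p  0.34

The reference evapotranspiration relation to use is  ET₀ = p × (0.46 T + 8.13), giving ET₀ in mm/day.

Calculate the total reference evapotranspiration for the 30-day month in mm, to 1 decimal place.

135.5 mm

ET₀ = 0.34 × (0.46 × 11.2 + 8.13) = 0.34 × 13.282 = 4.5159 mm/d
Monthly total = 4.5159 × 30 = 135.477 mm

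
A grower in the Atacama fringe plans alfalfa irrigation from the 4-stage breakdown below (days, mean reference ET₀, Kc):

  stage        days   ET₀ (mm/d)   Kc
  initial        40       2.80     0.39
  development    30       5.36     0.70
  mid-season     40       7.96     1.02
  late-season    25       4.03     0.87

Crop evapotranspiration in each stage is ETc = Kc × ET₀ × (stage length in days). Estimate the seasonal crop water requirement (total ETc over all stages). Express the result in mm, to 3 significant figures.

initial: 0.39 × 2.80 × 40 = 43.68 mm
development: 0.70 × 5.36 × 30 = 112.56 mm
mid-season: 1.02 × 7.96 × 40 = 324.77 mm
late-season: 0.87 × 4.03 × 25 = 87.65 mm
Seasonal total = 568.66 mm

569 mm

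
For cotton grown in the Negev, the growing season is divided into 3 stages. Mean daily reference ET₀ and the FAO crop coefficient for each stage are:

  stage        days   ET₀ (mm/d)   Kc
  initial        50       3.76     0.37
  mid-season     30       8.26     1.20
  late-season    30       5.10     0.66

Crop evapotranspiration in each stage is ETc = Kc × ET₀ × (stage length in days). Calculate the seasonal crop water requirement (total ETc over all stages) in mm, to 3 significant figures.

468 mm

initial: 0.37 × 3.76 × 50 = 69.56 mm
mid-season: 1.20 × 8.26 × 30 = 297.36 mm
late-season: 0.66 × 5.10 × 30 = 100.98 mm
Seasonal total = 467.90 mm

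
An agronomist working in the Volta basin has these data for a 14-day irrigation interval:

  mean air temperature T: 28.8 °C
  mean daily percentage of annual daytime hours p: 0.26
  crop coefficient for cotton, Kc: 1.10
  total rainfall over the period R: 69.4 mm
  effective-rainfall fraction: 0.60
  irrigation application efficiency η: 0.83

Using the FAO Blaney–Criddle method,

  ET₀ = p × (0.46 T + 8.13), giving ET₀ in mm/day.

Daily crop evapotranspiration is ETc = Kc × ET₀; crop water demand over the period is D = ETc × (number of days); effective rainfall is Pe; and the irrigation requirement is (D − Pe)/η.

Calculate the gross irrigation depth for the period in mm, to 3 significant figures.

53.0 mm

ET₀ = 0.26 × (0.46 × 28.8 + 8.13) = 0.26 × 21.378 = 5.5583 mm/d
ETc = Kc × ET₀ = 1.10 × 5.5583 = 6.1141 mm/d
Crop demand D = ETc × 14 d = 6.1141 × 14 = 85.597 mm
Pe = 0.60 × 69.4 = 41.640 mm
D − Pe = 85.597 − 41.640 = 43.957 mm
Gross irrigation = 43.957 / 0.83 = 52.960 mm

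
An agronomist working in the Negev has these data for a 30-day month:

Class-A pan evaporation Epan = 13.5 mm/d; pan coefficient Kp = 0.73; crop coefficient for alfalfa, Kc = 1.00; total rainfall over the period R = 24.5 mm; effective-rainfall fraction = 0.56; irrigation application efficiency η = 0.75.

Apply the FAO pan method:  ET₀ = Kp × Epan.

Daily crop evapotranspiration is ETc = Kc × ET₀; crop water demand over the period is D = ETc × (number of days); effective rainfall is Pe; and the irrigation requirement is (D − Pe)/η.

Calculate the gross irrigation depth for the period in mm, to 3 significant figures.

376 mm

ET₀ = 0.73 × 13.5 = 9.8550 mm/d
ETc = Kc × ET₀ = 1.00 × 9.8550 = 9.8550 mm/d
Crop demand D = ETc × 30 d = 9.8550 × 30 = 295.650 mm
Pe = 0.56 × 24.5 = 13.720 mm
D − Pe = 295.650 − 13.720 = 281.930 mm
Gross irrigation = 281.930 / 0.75 = 375.907 mm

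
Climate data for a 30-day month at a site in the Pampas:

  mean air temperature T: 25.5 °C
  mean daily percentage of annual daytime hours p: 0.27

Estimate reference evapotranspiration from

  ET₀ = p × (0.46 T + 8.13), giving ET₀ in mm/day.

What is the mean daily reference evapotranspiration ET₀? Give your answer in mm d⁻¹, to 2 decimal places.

ET₀ = 0.27 × (0.46 × 25.5 + 8.13) = 0.27 × 19.860 = 5.3622 mm/d

5.36 mm d⁻¹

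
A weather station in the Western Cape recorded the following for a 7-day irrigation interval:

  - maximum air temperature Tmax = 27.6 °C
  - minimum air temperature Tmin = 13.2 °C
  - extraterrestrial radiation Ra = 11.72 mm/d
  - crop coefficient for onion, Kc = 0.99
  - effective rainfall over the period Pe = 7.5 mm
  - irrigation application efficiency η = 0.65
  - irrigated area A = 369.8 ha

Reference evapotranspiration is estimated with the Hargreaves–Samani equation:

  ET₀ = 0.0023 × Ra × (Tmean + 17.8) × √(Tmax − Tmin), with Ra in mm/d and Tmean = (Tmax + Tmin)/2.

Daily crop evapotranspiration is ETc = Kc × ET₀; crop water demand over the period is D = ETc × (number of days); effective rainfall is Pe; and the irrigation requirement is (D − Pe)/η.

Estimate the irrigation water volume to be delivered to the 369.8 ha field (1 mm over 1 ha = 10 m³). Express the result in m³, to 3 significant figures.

111000 m³

Tmean = (27.6 + 13.2)/2 = 20.40 °C
ET₀ = 0.0023 × 11.72 × (20.40 + 17.8) × √14.4 = 0.0023 × 11.72 × 38.20 × 3.7947 = 3.9075 mm/d
ETc = Kc × ET₀ = 0.99 × 3.9075 = 3.8684 mm/d
Crop demand D = ETc × 7 d = 3.8684 × 7 = 27.079 mm
D − Pe = 27.079 − 7.5 = 19.579 mm
Gross irrigation = 19.579 / 0.65 = 30.122 mm
Volume = 30.122 mm × 369.8 ha × 10 = 111391.2 m³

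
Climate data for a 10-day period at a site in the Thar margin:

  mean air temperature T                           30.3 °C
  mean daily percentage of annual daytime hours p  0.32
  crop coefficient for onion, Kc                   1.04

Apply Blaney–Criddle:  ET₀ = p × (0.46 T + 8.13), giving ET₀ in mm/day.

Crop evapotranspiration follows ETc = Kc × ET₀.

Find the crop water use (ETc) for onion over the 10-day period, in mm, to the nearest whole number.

73 mm

ET₀ = 0.32 × (0.46 × 30.3 + 8.13) = 0.32 × 22.068 = 7.0618 mm/d
ETc = Kc × ET₀ = 1.04 × 7.0618 = 7.3443 mm/d
Over 10 days: 7.3443 × 10 = 73.443 mm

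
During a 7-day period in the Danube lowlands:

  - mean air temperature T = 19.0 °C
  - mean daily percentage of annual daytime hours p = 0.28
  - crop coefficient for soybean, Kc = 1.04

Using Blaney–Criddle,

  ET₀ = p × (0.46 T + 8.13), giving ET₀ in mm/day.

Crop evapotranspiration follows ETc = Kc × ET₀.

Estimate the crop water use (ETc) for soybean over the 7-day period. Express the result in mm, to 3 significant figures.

34.4 mm

ET₀ = 0.28 × (0.46 × 19.0 + 8.13) = 0.28 × 16.870 = 4.7236 mm/d
ETc = Kc × ET₀ = 1.04 × 4.7236 = 4.9125 mm/d
Over 7 days: 4.9125 × 7 = 34.388 mm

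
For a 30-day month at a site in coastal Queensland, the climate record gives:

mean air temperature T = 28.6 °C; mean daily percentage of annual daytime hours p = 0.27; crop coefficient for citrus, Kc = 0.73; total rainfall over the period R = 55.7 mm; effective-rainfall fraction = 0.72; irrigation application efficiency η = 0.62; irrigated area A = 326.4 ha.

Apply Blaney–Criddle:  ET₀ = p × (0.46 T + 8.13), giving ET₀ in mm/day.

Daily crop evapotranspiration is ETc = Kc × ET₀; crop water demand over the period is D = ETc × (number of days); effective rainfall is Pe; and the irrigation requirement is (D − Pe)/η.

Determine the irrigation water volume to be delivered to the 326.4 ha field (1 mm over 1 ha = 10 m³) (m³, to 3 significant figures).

451000 m³

ET₀ = 0.27 × (0.46 × 28.6 + 8.13) = 0.27 × 21.286 = 5.7472 mm/d
ETc = Kc × ET₀ = 0.73 × 5.7472 = 4.1955 mm/d
Crop demand D = ETc × 30 d = 4.1955 × 30 = 125.865 mm
Pe = 0.72 × 55.7 = 40.104 mm
D − Pe = 125.865 − 40.104 = 85.761 mm
Gross irrigation = 85.761 / 0.62 = 138.324 mm
Volume = 138.324 mm × 326.4 ha × 10 = 451489.5 m³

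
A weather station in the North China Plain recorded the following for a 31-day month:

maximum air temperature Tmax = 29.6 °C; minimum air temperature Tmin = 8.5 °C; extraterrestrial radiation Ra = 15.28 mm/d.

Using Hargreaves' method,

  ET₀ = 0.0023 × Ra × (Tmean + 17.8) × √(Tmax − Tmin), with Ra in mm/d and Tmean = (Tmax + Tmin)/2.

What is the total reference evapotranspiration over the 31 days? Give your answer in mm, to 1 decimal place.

Tmean = (29.6 + 8.5)/2 = 19.05 °C
ET₀ = 0.0023 × 15.28 × (19.05 + 17.8) × √21.1 = 0.0023 × 15.28 × 36.85 × 4.5935 = 5.9488 mm/d
Over 31 days: 5.9488 × 31 = 184.413 mm

184.4 mm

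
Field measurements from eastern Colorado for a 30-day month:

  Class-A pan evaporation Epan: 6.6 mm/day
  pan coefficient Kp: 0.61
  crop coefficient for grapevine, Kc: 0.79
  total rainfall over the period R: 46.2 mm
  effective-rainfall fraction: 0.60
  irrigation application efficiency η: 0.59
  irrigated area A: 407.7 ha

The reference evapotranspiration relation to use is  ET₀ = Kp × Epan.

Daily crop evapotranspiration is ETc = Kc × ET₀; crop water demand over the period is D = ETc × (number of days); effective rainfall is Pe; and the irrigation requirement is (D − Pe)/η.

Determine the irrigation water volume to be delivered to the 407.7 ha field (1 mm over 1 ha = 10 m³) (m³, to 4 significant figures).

467800 m³

ET₀ = 0.61 × 6.6 = 4.0260 mm/d
ETc = Kc × ET₀ = 0.79 × 4.0260 = 3.1805 mm/d
Crop demand D = ETc × 30 d = 3.1805 × 30 = 95.415 mm
Pe = 0.60 × 46.2 = 27.720 mm
D − Pe = 95.415 − 27.720 = 67.695 mm
Gross irrigation = 67.695 / 0.59 = 114.737 mm
Volume = 114.737 mm × 407.7 ha × 10 = 467782.7 m³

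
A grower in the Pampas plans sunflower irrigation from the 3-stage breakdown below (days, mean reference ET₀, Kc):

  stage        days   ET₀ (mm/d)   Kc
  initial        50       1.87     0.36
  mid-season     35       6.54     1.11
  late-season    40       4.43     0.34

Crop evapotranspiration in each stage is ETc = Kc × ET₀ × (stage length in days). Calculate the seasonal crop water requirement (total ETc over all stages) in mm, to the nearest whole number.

348 mm

initial: 0.36 × 1.87 × 50 = 33.66 mm
mid-season: 1.11 × 6.54 × 35 = 254.08 mm
late-season: 0.34 × 4.43 × 40 = 60.25 mm
Seasonal total = 347.99 mm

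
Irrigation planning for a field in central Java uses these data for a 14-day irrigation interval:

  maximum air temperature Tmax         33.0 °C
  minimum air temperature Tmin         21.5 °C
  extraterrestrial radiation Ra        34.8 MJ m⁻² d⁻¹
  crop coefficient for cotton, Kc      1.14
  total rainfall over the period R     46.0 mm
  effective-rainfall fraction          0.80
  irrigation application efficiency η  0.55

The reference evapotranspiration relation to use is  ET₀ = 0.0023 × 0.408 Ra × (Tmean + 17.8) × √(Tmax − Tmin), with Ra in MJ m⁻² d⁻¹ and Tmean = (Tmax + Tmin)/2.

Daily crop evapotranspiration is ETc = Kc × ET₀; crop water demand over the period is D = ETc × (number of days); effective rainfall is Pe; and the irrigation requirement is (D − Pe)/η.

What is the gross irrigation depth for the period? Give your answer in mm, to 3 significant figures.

Tmean = (33.0 + 21.5)/2 = 27.25 °C
0.408 Ra = 0.408 × 34.8 = 14.1984 mm/d equivalent
ET₀ = 0.0023 × 14.1984 × (27.25 + 17.8) × √11.5 = 0.0023 × 14.1984 × 45.05 × 3.3912 = 4.9890 mm/d
ETc = Kc × ET₀ = 1.14 × 4.9890 = 5.6875 mm/d
Crop demand D = ETc × 14 d = 5.6875 × 14 = 79.625 mm
Pe = 0.80 × 46.0 = 36.800 mm
D − Pe = 79.625 − 36.800 = 42.825 mm
Gross irrigation = 42.825 / 0.55 = 77.864 mm

77.9 mm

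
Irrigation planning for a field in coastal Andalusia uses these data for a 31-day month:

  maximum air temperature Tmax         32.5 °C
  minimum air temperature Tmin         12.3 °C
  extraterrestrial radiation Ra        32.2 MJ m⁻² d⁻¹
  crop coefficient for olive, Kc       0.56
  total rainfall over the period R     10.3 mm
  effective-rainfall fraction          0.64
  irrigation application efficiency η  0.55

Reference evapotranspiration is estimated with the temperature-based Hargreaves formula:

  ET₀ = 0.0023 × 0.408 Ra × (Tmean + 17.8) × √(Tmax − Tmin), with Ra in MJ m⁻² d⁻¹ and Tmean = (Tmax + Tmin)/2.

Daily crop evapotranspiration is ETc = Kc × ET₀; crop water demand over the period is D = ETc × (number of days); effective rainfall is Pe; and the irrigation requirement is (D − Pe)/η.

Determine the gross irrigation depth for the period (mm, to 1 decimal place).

160.3 mm

Tmean = (32.5 + 12.3)/2 = 22.40 °C
0.408 Ra = 0.408 × 32.2 = 13.1376 mm/d equivalent
ET₀ = 0.0023 × 13.1376 × (22.40 + 17.8) × √20.2 = 0.0023 × 13.1376 × 40.20 × 4.4944 = 5.4594 mm/d
ETc = Kc × ET₀ = 0.56 × 5.4594 = 3.0573 mm/d
Crop demand D = ETc × 31 d = 3.0573 × 31 = 94.776 mm
Pe = 0.64 × 10.3 = 6.592 mm
D − Pe = 94.776 − 6.592 = 88.184 mm
Gross irrigation = 88.184 / 0.55 = 160.335 mm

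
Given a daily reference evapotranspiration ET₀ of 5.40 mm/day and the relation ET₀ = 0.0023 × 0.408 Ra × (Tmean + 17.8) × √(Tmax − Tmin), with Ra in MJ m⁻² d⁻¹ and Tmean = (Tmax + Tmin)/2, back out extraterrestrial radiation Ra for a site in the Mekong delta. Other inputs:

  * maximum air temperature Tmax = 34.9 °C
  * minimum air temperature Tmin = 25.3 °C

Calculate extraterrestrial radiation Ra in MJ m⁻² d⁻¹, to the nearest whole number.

Tmean = (34.9+25.3)/2 = 30.10 °C; ΔT = 9.6
Ra = ET₀ / [0.0023 × 0.408 × (Tmean+17.8) × √ΔT]
   = 5.40 / (0.0023 × 0.408 × 47.90 × 3.0984) = 38.773 MJ m⁻² d⁻¹

39 MJ m⁻² d⁻¹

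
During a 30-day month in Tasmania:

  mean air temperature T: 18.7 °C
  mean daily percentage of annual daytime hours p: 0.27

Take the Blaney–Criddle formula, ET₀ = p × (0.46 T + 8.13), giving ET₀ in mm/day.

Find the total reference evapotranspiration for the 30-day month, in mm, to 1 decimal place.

135.5 mm

ET₀ = 0.27 × (0.46 × 18.7 + 8.13) = 0.27 × 16.732 = 4.5176 mm/d
Monthly total = 4.5176 × 30 = 135.528 mm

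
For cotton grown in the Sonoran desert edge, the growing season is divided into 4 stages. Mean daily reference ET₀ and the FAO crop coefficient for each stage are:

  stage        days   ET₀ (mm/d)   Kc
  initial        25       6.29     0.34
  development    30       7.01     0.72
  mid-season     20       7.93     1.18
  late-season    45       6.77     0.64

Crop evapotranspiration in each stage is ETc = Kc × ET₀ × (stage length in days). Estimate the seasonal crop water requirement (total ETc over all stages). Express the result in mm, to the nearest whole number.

initial: 0.34 × 6.29 × 25 = 53.47 mm
development: 0.72 × 7.01 × 30 = 151.42 mm
mid-season: 1.18 × 7.93 × 20 = 187.15 mm
late-season: 0.64 × 6.77 × 45 = 194.98 mm
Seasonal total = 587.02 mm

587 mm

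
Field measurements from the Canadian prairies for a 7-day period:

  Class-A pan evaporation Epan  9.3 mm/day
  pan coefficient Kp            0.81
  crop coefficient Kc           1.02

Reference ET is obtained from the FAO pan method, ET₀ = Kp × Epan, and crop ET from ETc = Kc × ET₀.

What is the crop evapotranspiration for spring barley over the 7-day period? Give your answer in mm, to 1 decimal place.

ET₀ = 0.81 × 9.3 = 7.5330 mm/d
ETc = Kc × ET₀ = 1.02 × 7.5330 = 7.6837 mm/d
Over 7 days: 7.6837 × 7 = 53.786 mm

53.8 mm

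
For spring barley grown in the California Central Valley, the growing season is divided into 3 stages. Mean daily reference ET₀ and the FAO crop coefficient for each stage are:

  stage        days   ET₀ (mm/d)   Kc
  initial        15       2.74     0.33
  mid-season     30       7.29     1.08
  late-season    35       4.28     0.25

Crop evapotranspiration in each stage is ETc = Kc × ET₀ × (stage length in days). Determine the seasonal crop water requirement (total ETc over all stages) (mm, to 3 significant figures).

287 mm

initial: 0.33 × 2.74 × 15 = 13.56 mm
mid-season: 1.08 × 7.29 × 30 = 236.20 mm
late-season: 0.25 × 4.28 × 35 = 37.45 mm
Seasonal total = 287.21 mm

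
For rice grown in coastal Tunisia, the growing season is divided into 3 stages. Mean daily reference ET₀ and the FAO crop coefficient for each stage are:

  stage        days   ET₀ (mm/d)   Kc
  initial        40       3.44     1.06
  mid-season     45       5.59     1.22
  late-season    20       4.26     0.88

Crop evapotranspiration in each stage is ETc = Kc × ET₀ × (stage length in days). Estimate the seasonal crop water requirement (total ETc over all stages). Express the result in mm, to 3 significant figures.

528 mm

initial: 1.06 × 3.44 × 40 = 145.86 mm
mid-season: 1.22 × 5.59 × 45 = 306.89 mm
late-season: 0.88 × 4.26 × 20 = 74.98 mm
Seasonal total = 527.73 mm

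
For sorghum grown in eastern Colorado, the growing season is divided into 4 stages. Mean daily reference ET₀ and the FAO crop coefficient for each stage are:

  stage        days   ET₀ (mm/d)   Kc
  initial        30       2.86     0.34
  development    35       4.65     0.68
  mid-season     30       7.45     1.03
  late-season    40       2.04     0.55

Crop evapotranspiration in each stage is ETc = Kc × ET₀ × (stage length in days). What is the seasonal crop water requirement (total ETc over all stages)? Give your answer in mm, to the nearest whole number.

initial: 0.34 × 2.86 × 30 = 29.17 mm
development: 0.68 × 4.65 × 35 = 110.67 mm
mid-season: 1.03 × 7.45 × 30 = 230.21 mm
late-season: 0.55 × 2.04 × 40 = 44.88 mm
Seasonal total = 414.93 mm

415 mm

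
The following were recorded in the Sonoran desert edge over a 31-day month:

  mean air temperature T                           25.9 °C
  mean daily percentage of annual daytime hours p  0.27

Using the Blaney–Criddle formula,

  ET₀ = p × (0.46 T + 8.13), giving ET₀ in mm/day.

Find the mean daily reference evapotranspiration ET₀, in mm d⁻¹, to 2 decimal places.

5.41 mm d⁻¹

ET₀ = 0.27 × (0.46 × 25.9 + 8.13) = 0.27 × 20.044 = 5.4119 mm/d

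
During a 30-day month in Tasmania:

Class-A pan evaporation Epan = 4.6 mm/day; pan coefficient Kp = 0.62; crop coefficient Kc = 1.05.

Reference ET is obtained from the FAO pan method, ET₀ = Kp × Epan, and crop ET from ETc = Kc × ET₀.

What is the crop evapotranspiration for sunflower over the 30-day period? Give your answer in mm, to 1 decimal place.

ET₀ = 0.62 × 4.6 = 2.8520 mm/d
ETc = Kc × ET₀ = 1.05 × 2.8520 = 2.9946 mm/d
Over 30 days: 2.9946 × 30 = 89.838 mm

89.8 mm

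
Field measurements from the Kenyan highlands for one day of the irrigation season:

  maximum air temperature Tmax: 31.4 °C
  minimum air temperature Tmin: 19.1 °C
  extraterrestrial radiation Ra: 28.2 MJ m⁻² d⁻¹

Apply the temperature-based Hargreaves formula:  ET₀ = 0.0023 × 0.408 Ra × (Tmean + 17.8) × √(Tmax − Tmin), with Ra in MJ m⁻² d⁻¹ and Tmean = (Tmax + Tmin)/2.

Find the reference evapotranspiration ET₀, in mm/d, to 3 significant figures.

Tmean = (31.4 + 19.1)/2 = 25.25 °C
0.408 Ra = 0.408 × 28.2 = 11.5056 mm/d equivalent
ET₀ = 0.0023 × 11.5056 × (25.25 + 17.8) × √12.3 = 0.0023 × 11.5056 × 43.05 × 3.5071 = 3.9954 mm/d

4.00 mm/d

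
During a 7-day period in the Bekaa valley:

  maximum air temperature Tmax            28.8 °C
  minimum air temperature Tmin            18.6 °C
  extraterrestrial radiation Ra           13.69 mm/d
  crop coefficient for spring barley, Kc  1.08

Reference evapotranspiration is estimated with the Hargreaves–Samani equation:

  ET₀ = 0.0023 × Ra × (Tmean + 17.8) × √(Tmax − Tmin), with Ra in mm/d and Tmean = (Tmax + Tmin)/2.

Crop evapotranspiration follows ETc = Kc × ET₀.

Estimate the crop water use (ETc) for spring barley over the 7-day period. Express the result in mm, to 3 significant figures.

Tmean = (28.8 + 18.6)/2 = 23.70 °C
ET₀ = 0.0023 × 13.69 × (23.70 + 17.8) × √10.2 = 0.0023 × 13.69 × 41.50 × 3.1937 = 4.1732 mm/d
ETc = Kc × ET₀ = 1.08 × 4.1732 = 4.5071 mm/d
Over 7 days: 4.5071 × 7 = 31.550 mm

31.6 mm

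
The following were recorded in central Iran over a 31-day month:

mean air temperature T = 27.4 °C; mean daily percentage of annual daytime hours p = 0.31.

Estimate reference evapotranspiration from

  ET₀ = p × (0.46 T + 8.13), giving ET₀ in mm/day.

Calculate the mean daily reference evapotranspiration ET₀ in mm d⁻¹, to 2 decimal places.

ET₀ = 0.31 × (0.46 × 27.4 + 8.13) = 0.31 × 20.734 = 6.4275 mm/d

6.43 mm d⁻¹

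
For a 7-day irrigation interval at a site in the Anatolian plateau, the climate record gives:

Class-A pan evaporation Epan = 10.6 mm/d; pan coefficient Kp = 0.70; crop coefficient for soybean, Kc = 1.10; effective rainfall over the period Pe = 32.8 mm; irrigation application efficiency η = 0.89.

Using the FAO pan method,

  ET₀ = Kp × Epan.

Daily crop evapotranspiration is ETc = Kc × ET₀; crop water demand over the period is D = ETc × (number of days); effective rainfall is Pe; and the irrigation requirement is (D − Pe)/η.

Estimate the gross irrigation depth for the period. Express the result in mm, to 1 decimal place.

27.3 mm

ET₀ = 0.70 × 10.6 = 7.4200 mm/d
ETc = Kc × ET₀ = 1.10 × 7.4200 = 8.1620 mm/d
Crop demand D = ETc × 7 d = 8.1620 × 7 = 57.134 mm
D − Pe = 57.134 − 32.8 = 24.334 mm
Gross irrigation = 24.334 / 0.89 = 27.342 mm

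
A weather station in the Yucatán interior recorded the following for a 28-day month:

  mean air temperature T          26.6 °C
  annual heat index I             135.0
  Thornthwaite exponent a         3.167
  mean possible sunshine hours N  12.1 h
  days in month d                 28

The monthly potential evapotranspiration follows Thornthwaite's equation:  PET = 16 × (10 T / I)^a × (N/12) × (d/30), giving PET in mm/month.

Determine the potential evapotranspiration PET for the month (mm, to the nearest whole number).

10T/I = 10 × 26.6 / 135.0 = 1.9704
(10T/I)^a = 1.9704^3.167 = 8.5675
Uncorrected PET = 16 × 8.5675 = 137.080 mm
Correction = (N/12)(d/30) = (12.1/12)(28/30) = 0.9411
PET = 137.080 × 0.9411 = 129.006 mm/month

129 mm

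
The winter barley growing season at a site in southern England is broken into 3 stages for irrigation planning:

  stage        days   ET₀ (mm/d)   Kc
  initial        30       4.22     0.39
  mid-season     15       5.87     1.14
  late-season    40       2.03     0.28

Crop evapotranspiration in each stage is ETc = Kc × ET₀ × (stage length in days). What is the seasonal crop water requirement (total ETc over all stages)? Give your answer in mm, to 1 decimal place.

172.5 mm

initial: 0.39 × 4.22 × 30 = 49.37 mm
mid-season: 1.14 × 5.87 × 15 = 100.38 mm
late-season: 0.28 × 2.03 × 40 = 22.74 mm
Seasonal total = 172.49 mm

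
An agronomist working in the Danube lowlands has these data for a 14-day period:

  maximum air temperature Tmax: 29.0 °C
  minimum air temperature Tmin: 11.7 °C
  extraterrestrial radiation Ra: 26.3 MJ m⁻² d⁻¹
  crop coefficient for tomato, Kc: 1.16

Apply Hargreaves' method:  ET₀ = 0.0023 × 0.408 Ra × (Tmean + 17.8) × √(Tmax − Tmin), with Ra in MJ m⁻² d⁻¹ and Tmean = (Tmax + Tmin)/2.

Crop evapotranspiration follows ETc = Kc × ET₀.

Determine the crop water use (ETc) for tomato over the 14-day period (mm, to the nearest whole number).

Tmean = (29.0 + 11.7)/2 = 20.35 °C
0.408 Ra = 0.408 × 26.3 = 10.7304 mm/d equivalent
ET₀ = 0.0023 × 10.7304 × (20.35 + 17.8) × √17.3 = 0.0023 × 10.7304 × 38.15 × 4.1593 = 3.9161 mm/d
ETc = Kc × ET₀ = 1.16 × 3.9161 = 4.5427 mm/d
Over 14 days: 4.5427 × 14 = 63.598 mm

64 mm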